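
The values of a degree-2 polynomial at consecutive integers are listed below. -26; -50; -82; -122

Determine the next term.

-170

First differences: -24, -32, -40
Second differences: -8, -8
Constant second difference = -8, so extend:
-40 − 8 = -48;  -122 − 48 = -170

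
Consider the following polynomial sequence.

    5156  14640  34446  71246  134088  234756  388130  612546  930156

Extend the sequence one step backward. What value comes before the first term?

First differences: 9484, 19806, 36800, 62842, 100668, 153374, 224416, 317610
Second differences: 10322, 16994, 26042, 37826, 52706, 71042, 93194
Third differences: 6672, 9048, 11784, 14880, 18336, 22152
Fourth differences: 2376, 2736, 3096, 3456, 3816
Fifth differences: 360, 360, 360, 360
The fifth differences are constant at 360.
Work back: 2376 − 360 = 2016;  6672 − 2016 = 4656;  10322 − 4656 = 5666;  9484 − 5666 = 3818;  5156 − 3818 = 1338

1338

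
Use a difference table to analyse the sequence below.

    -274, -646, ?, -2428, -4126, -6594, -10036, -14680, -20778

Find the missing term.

Using the last 6 terms:
First differences: -1698  -2468  -3442  -4644  -6098
Second differences: -770  -974  -1202  -1454
Third differences: -204  -228  -252
Fourth differences: -24  -24
Constant fourth difference = -24.
Extend backward: -204 + 24 = -180;  -770 + 180 = -590;  -1698 + 590 = -1108;  -2428 + 1108 = -1320

-1320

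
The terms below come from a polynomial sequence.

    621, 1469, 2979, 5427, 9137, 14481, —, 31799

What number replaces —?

21879

Using the first 6 terms:
848  1510  2448  3710  5344
662  938  1262  1634
276  324  372
48  48
Constant fourth difference = 48.
Extend forward: 372 + 48 = 420;  1634 + 420 = 2054;  5344 + 2054 = 7398;  14481 + 7398 = 21879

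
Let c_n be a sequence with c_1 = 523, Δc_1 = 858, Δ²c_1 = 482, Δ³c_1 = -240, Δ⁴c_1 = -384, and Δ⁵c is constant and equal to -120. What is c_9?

Build the table forward from the leading diagonal:
D5: -120, -120, -120, -120, -120, -120, -120, -120, -120
D4: -384, -504, -624, -744, -864, -984, -1104, -1224, -1344
D3: -240, -624, -1128, -1752, -2496, -3360, -4344, -5448, -6672
D2: 482, 242, -382, -1510, -3262, -5758, -9118, -13462, -18910
D1: 858, 1340, 1582, 1200, -310, -3572, -9330, -18448, -31910
c: 523, 1381, 2721, 4303, 5503, 5193, 1621, -7709, -26157

-26157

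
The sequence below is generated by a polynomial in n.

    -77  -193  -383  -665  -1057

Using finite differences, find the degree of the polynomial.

3

D1: -116, -190, -282, -392
D2: -74, -92, -110
D3: -18, -18
The third differences are constant, so the polynomial has degree 3.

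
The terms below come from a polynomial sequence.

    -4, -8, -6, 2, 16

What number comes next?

D1: -4 , 2 , 8 , 14
D2: 6 , 6 , 6
Second differences constant at 6.
14 + 6 = 20;  16 + 20 = 36

36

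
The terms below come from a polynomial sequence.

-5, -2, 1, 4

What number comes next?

7

First differences: 3, 3, 3
The first differences are constant (3).
4 + 3 = 7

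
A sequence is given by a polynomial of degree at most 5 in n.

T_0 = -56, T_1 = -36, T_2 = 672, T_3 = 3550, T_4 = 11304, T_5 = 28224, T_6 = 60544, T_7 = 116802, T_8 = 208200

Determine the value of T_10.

556704

First differences: 20 , 708 , 2878 , 7754 , 16920 , 32320 , 56258 , 91398
Second differences: 688 , 2170 , 4876 , 9166 , 15400 , 23938 , 35140
Third differences: 1482 , 2706 , 4290 , 6234 , 8538 , 11202
Fourth differences: 1224 , 1584 , 1944 , 2304 , 2664
Fifth differences: 360 , 360 , 360 , 360
Fifth differences constant at 360.
2664 + 360 = 3024;  11202 + 3024 = 14226;  35140 + 14226 = 49366;  91398 + 49366 = 140764;  208200 + 140764 = 348964
3024 + 360 = 3384;  14226 + 3384 = 17610;  49366 + 17610 = 66976;  140764 + 66976 = 207740;  348964 + 207740 = 556704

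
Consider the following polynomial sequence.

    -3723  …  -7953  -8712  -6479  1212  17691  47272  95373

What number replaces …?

-5924

Using the last 7 terms:
D1: -759, 2233, 7691, 16479, 29581, 48101
D2: 2992, 5458, 8788, 13102, 18520
D3: 2466, 3330, 4314, 5418
D4: 864, 984, 1104
D5: 120, 120
Constant fifth difference = 120.
Extend backward: 864 − 120 = 744;  2466 − 744 = 1722;  2992 − 1722 = 1270;  -759 − 1270 = -2029;  -7953 + 2029 = -5924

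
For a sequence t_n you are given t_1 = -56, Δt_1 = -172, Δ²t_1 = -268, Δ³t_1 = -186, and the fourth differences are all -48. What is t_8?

Build the table forward from the leading diagonal:
Fourth differences: -48  -48  -48  -48  -48  -48  -48  -48
Third differences: -186  -234  -282  -330  -378  -426  -474  -522
Second differences: -268  -454  -688  -970  -1300  -1678  -2104  -2578
First differences: -172  -440  -894  -1582  -2552  -3852  -5530  -7634
t: -56  -228  -668  -1562  -3144  -5696  -9548  -15078

-15078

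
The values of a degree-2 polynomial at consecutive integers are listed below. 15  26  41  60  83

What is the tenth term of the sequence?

Δ: 11  15  19  23
Δ²: 4  4  4
Constant second difference = 4, so extend:
23 + 4 = 27;  83 + 27 = 110
27 + 4 = 31;  110 + 31 = 141
31 + 4 = 35;  141 + 35 = 176
35 + 4 = 39;  176 + 39 = 215
39 + 4 = 43;  215 + 43 = 258

258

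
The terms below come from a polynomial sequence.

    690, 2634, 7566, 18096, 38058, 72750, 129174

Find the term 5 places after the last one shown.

First differences: 1944, 4932, 10530, 19962, 34692, 56424
Second differences: 2988, 5598, 9432, 14730, 21732
Third differences: 2610, 3834, 5298, 7002
Fourth differences: 1224, 1464, 1704
Fifth differences: 240, 240
Fifth differences constant at 240.
1704 + 240 = 1944;  7002 + 1944 = 8946;  21732 + 8946 = 30678;  56424 + 30678 = 87102;  129174 + 87102 = 216276
1944 + 240 = 2184;  8946 + 2184 = 11130;  30678 + 11130 = 41808;  87102 + 41808 = 128910;  216276 + 128910 = 345186
2184 + 240 = 2424;  11130 + 2424 = 13554;  41808 + 13554 = 55362;  128910 + 55362 = 184272;  345186 + 184272 = 529458
2424 + 240 = 2664;  13554 + 2664 = 16218;  55362 + 16218 = 71580;  184272 + 71580 = 255852;  529458 + 255852 = 785310
2664 + 240 = 2904;  16218 + 2904 = 19122;  71580 + 19122 = 90702;  255852 + 90702 = 346554;  785310 + 346554 = 1131864

1131864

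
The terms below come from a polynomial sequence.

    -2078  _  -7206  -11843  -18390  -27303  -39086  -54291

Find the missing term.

Using the last 6 terms:
D1: -4637  -6547  -8913  -11783  -15205
D2: -1910  -2366  -2870  -3422
D3: -456  -504  -552
D4: -48  -48
Constant fourth difference = -48.
Extend backward: -456 + 48 = -408;  -1910 + 408 = -1502;  -4637 + 1502 = -3135;  -7206 + 3135 = -4071

-4071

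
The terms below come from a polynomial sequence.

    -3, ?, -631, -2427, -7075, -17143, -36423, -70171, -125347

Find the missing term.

-103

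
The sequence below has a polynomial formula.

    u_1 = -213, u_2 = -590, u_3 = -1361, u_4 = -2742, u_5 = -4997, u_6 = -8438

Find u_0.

Δ: -377, -771, -1381, -2255, -3441
Δ²: -394, -610, -874, -1186
Δ³: -216, -264, -312
Δ⁴: -48, -48
The fourth differences are constant at -48.
Work back: -216 + 48 = -168;  -394 + 168 = -226;  -377 + 226 = -151;  -213 + 151 = -62

-62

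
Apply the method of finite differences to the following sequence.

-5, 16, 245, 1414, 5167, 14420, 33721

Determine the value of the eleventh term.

379645

21  229  1169  3753  9253  19301
208  940  2584  5500  10048
732  1644  2916  4548
912  1272  1632
360  360
Fifth differences constant at 360.
1632 + 360 = 1992;  4548 + 1992 = 6540;  10048 + 6540 = 16588;  19301 + 16588 = 35889;  33721 + 35889 = 69610
1992 + 360 = 2352;  6540 + 2352 = 8892;  16588 + 8892 = 25480;  35889 + 25480 = 61369;  69610 + 61369 = 130979
2352 + 360 = 2712;  8892 + 2712 = 11604;  25480 + 11604 = 37084;  61369 + 37084 = 98453;  130979 + 98453 = 229432
2712 + 360 = 3072;  11604 + 3072 = 14676;  37084 + 14676 = 51760;  98453 + 51760 = 150213;  229432 + 150213 = 379645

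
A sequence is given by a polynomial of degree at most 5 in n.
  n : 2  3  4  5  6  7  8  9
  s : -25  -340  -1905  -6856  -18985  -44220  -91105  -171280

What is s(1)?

0

-315, -1565, -4951, -12129, -25235, -46885, -80175
-1250, -3386, -7178, -13106, -21650, -33290
-2136, -3792, -5928, -8544, -11640
-1656, -2136, -2616, -3096
-480, -480, -480
The fifth differences are constant at -480.
Work back: -1656 + 480 = -1176;  -2136 + 1176 = -960;  -1250 + 960 = -290;  -315 + 290 = -25;  -25 + 25 = 0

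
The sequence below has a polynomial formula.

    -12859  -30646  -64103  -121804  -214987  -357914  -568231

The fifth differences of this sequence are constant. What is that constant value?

-360

First differences: -17787, -33457, -57701, -93183, -142927, -210317
Second differences: -15670, -24244, -35482, -49744, -67390
Third differences: -8574, -11238, -14262, -17646
Fourth differences: -2664, -3024, -3384
Fifth differences: -360, -360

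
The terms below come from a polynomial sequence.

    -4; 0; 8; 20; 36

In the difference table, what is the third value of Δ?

First differences: 4, 8, 12, 16
Second differences: 4, 4, 4

12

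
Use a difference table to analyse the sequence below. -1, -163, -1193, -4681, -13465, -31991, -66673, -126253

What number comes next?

-222161

First differences: -162  -1030  -3488  -8784  -18526  -34682  -59580
Second differences: -868  -2458  -5296  -9742  -16156  -24898
Third differences: -1590  -2838  -4446  -6414  -8742
Fourth differences: -1248  -1608  -1968  -2328
Fifth differences: -360  -360  -360
Fifth differences constant at -360.
-2328 − 360 = -2688;  -8742 − 2688 = -11430;  -24898 − 11430 = -36328;  -59580 − 36328 = -95908;  -126253 − 95908 = -222161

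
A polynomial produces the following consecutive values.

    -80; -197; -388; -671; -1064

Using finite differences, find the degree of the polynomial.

3

First differences: -117, -191, -283, -393
Second differences: -74, -92, -110
Third differences: -18, -18
The third differences are constant, so the polynomial has degree 3.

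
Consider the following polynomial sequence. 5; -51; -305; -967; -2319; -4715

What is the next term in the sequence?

-8581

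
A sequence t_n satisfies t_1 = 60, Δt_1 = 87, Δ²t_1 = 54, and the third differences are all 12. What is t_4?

495

Build the table forward from the leading diagonal:
Third differences: 12  12  12  12
Second differences: 54  66  78  90
First differences: 87  141  207  285
t: 60  147  288  495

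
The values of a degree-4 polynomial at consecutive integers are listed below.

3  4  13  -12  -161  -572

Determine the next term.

-1431

First differences: 1, 9, -25, -149, -411
Second differences: 8, -34, -124, -262
Third differences: -42, -90, -138
Fourth differences: -48, -48
Constant fourth difference = -48, so extend:
-138 − 48 = -186;  -262 − 186 = -448;  -411 − 448 = -859;  -572 − 859 = -1431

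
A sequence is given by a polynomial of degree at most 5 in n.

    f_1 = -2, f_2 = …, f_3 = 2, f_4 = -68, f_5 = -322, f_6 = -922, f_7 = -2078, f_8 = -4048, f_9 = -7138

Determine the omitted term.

Using the last 7 terms:
D1: -70, -254, -600, -1156, -1970, -3090
D2: -184, -346, -556, -814, -1120
D3: -162, -210, -258, -306
D4: -48, -48, -48
Constant fourth difference = -48.
Extend backward: -162 + 48 = -114;  -184 + 114 = -70;  -70 + 70 = 0;  2 + 0 = 2

2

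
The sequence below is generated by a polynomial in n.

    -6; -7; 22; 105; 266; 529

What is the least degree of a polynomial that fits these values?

-1, 29, 83, 161, 263
30, 54, 78, 102
24, 24, 24
The third differences are constant, so the polynomial has degree 3.

3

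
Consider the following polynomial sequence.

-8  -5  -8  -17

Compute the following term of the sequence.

First differences: 3, -3, -9
Second differences: -6, -6
The second differences are constant (-6).
-9 − 6 = -15;  -17 − 15 = -32

-32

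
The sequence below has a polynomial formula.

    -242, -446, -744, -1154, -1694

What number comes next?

First differences: -204, -298, -410, -540
Second differences: -94, -112, -130
Third differences: -18, -18
Constant third difference = -18, so extend:
-130 − 18 = -148;  -540 − 148 = -688;  -1694 − 688 = -2382

-2382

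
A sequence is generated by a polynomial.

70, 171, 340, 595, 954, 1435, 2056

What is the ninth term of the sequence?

First differences: 101  169  255  359  481  621
Second differences: 68  86  104  122  140
Third differences: 18  18  18  18
Third differences constant at 18.
140 + 18 = 158;  621 + 158 = 779;  2056 + 779 = 2835
158 + 18 = 176;  779 + 176 = 955;  2835 + 955 = 3790

3790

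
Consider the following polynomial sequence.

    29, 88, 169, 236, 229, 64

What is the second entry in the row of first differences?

81

D1: 59, 81, 67, -7, -165
D2: 22, -14, -74, -158
D3: -36, -60, -84
D4: -24, -24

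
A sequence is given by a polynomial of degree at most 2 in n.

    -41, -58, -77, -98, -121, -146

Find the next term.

-173

D1: -17  -19  -21  -23  -25
D2: -2  -2  -2  -2
Second differences constant at -2.
-25 − 2 = -27;  -146 − 27 = -173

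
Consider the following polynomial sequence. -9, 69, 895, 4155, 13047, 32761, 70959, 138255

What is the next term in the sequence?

First differences: 78, 826, 3260, 8892, 19714, 38198, 67296
Second differences: 748, 2434, 5632, 10822, 18484, 29098
Third differences: 1686, 3198, 5190, 7662, 10614
Fourth differences: 1512, 1992, 2472, 2952
Fifth differences: 480, 480, 480
Constant fifth difference = 480, so extend:
2952 + 480 = 3432;  10614 + 3432 = 14046;  29098 + 14046 = 43144;  67296 + 43144 = 110440;  138255 + 110440 = 248695

248695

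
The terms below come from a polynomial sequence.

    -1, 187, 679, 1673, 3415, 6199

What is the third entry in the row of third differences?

First differences: 188, 492, 994, 1742, 2784
Second differences: 304, 502, 748, 1042
Third differences: 198, 246, 294
Fourth differences: 48, 48

294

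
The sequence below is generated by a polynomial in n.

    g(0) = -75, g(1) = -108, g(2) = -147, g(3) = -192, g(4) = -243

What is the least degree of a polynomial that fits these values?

-33, -39, -45, -51
-6, -6, -6
The second differences are constant, so the polynomial has degree 2.

2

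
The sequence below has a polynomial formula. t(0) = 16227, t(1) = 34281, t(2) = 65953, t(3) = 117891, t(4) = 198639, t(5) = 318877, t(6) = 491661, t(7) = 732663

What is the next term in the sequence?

First differences: 18054, 31672, 51938, 80748, 120238, 172784, 241002
Second differences: 13618, 20266, 28810, 39490, 52546, 68218
Third differences: 6648, 8544, 10680, 13056, 15672
Fourth differences: 1896, 2136, 2376, 2616
Fifth differences: 240, 240, 240
Constant fifth difference = 240, so extend:
2616 + 240 = 2856;  15672 + 2856 = 18528;  68218 + 18528 = 86746;  241002 + 86746 = 327748;  732663 + 327748 = 1060411

1060411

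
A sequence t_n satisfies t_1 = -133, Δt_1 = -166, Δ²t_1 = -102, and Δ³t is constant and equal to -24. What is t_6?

Build the table forward from the leading diagonal:
Δ³: -24, -24, -24, -24, -24, -24
Δ²: -102, -126, -150, -174, -198, -222
Δ: -166, -268, -394, -544, -718, -916
t: -133, -299, -567, -961, -1505, -2223

-2223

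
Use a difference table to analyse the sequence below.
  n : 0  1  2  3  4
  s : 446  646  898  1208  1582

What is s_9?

4622

200  252  310  374
52  58  64
6  6
Third differences constant at 6.
64 + 6 = 70;  374 + 70 = 444;  1582 + 444 = 2026
70 + 6 = 76;  444 + 76 = 520;  2026 + 520 = 2546
76 + 6 = 82;  520 + 82 = 602;  2546 + 602 = 3148
82 + 6 = 88;  602 + 88 = 690;  3148 + 690 = 3838
88 + 6 = 94;  690 + 94 = 784;  3838 + 784 = 4622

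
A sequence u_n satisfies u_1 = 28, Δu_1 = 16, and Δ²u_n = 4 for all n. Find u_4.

Build the table forward from the leading diagonal:
Second differences: 4, 4, 4, 4
First differences: 16, 20, 24, 28
u: 28, 44, 64, 88

88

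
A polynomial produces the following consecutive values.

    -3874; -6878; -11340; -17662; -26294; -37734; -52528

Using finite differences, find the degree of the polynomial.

4

First differences: -3004, -4462, -6322, -8632, -11440, -14794
Second differences: -1458, -1860, -2310, -2808, -3354
Third differences: -402, -450, -498, -546
Fourth differences: -48, -48, -48
The fourth differences are constant, so the polynomial has degree 4.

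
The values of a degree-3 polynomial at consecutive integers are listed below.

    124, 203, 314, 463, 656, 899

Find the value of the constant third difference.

6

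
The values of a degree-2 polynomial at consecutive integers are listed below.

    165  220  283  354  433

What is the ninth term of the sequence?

First differences: 55 , 63 , 71 , 79
Second differences: 8 , 8 , 8
The second differences are constant (8).
79 + 8 = 87;  433 + 87 = 520
87 + 8 = 95;  520 + 95 = 615
95 + 8 = 103;  615 + 103 = 718
103 + 8 = 111;  718 + 111 = 829

829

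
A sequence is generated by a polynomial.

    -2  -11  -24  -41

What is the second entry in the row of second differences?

-4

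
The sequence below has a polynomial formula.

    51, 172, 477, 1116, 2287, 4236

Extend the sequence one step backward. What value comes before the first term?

12

First differences: 121, 305, 639, 1171, 1949
Second differences: 184, 334, 532, 778
Third differences: 150, 198, 246
Fourth differences: 48, 48
The fourth differences are constant at 48.
Work back: 150 − 48 = 102;  184 − 102 = 82;  121 − 82 = 39;  51 − 39 = 12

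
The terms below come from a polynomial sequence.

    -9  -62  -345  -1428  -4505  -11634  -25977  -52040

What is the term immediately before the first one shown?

-53  -283  -1083  -3077  -7129  -14343  -26063
-230  -800  -1994  -4052  -7214  -11720
-570  -1194  -2058  -3162  -4506
-624  -864  -1104  -1344
-240  -240  -240
The fifth differences are constant at -240.
Work back: -624 + 240 = -384;  -570 + 384 = -186;  -230 + 186 = -44;  -53 + 44 = -9;  -9 + 9 = 0

0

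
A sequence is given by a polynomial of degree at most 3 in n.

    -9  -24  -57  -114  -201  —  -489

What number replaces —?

-324

Using the first 5 terms:
Δ: -15, -33, -57, -87
Δ²: -18, -24, -30
Δ³: -6, -6
Constant third difference = -6.
Extend forward: -30 − 6 = -36;  -87 − 36 = -123;  -201 − 123 = -324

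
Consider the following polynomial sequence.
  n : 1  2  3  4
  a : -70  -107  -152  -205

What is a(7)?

-412

First differences: -37, -45, -53
Second differences: -8, -8
Constant second difference = -8, so extend:
-53 − 8 = -61;  -205 − 61 = -266
-61 − 8 = -69;  -266 − 69 = -335
-69 − 8 = -77;  -335 − 77 = -412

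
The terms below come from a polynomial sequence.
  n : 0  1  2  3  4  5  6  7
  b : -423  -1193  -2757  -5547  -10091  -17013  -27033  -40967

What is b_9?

-770, -1564, -2790, -4544, -6922, -10020, -13934
-794, -1226, -1754, -2378, -3098, -3914
-432, -528, -624, -720, -816
-96, -96, -96, -96
Constant fourth difference = -96, so extend:
-816 − 96 = -912;  -3914 − 912 = -4826;  -13934 − 4826 = -18760;  -40967 − 18760 = -59727
-912 − 96 = -1008;  -4826 − 1008 = -5834;  -18760 − 5834 = -24594;  -59727 − 24594 = -84321

-84321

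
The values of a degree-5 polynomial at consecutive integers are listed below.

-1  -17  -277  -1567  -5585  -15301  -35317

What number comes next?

-72227

Δ: -16 , -260 , -1290 , -4018 , -9716 , -20016
Δ²: -244 , -1030 , -2728 , -5698 , -10300
Δ³: -786 , -1698 , -2970 , -4602
Δ⁴: -912 , -1272 , -1632
Δ⁵: -360 , -360
Constant fifth difference = -360, so extend:
-1632 − 360 = -1992;  -4602 − 1992 = -6594;  -10300 − 6594 = -16894;  -20016 − 16894 = -36910;  -35317 − 36910 = -72227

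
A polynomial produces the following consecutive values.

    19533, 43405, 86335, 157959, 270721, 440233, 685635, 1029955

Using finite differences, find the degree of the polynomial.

5

D1: 23872, 42930, 71624, 112762, 169512, 245402, 344320
D2: 19058, 28694, 41138, 56750, 75890, 98918
D3: 9636, 12444, 15612, 19140, 23028
D4: 2808, 3168, 3528, 3888
D5: 360, 360, 360
The fifth differences are constant, so the polynomial has degree 5.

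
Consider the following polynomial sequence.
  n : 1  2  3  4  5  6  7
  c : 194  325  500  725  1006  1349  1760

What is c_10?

3461

131, 175, 225, 281, 343, 411
44, 50, 56, 62, 68
6, 6, 6, 6
Third differences constant at 6.
68 + 6 = 74;  411 + 74 = 485;  1760 + 485 = 2245
74 + 6 = 80;  485 + 80 = 565;  2245 + 565 = 2810
80 + 6 = 86;  565 + 86 = 651;  2810 + 651 = 3461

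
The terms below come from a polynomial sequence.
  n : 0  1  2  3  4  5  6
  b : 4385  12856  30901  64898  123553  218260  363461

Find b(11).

2611066

First differences: 8471, 18045, 33997, 58655, 94707, 145201
Second differences: 9574, 15952, 24658, 36052, 50494
Third differences: 6378, 8706, 11394, 14442
Fourth differences: 2328, 2688, 3048
Fifth differences: 360, 360
Fifth differences constant at 360.
3048 + 360 = 3408;  14442 + 3408 = 17850;  50494 + 17850 = 68344;  145201 + 68344 = 213545;  363461 + 213545 = 577006
3408 + 360 = 3768;  17850 + 3768 = 21618;  68344 + 21618 = 89962;  213545 + 89962 = 303507;  577006 + 303507 = 880513
3768 + 360 = 4128;  21618 + 4128 = 25746;  89962 + 25746 = 115708;  303507 + 115708 = 419215;  880513 + 419215 = 1299728
4128 + 360 = 4488;  25746 + 4488 = 30234;  115708 + 30234 = 145942;  419215 + 145942 = 565157;  1299728 + 565157 = 1864885
4488 + 360 = 4848;  30234 + 4848 = 35082;  145942 + 35082 = 181024;  565157 + 181024 = 746181;  1864885 + 746181 = 2611066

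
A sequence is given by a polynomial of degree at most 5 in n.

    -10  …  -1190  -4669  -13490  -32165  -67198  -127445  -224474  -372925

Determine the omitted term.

Using the last 8 terms:
D1: -3479  -8821  -18675  -35033  -60247  -97029  -148451
D2: -5342  -9854  -16358  -25214  -36782  -51422
D3: -4512  -6504  -8856  -11568  -14640
D4: -1992  -2352  -2712  -3072
D5: -360  -360  -360
Constant fifth difference = -360.
Extend backward: -1992 + 360 = -1632;  -4512 + 1632 = -2880;  -5342 + 2880 = -2462;  -3479 + 2462 = -1017;  -1190 + 1017 = -173

-173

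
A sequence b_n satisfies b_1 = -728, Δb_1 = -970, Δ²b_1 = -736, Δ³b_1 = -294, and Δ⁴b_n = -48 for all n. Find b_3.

Build the table forward from the leading diagonal:
D4: -48, -48, -48
D3: -294, -342, -390
D2: -736, -1030, -1372
D1: -970, -1706, -2736
b: -728, -1698, -3404

-3404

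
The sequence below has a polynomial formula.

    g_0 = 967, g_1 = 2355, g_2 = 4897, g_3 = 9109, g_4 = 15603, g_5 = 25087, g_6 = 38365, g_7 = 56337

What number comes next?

79999

1388, 2542, 4212, 6494, 9484, 13278, 17972
1154, 1670, 2282, 2990, 3794, 4694
516, 612, 708, 804, 900
96, 96, 96, 96
The fourth differences are constant (96).
900 + 96 = 996;  4694 + 996 = 5690;  17972 + 5690 = 23662;  56337 + 23662 = 79999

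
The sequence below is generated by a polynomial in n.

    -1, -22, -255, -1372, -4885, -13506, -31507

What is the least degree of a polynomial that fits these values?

-21, -233, -1117, -3513, -8621, -18001
-212, -884, -2396, -5108, -9380
-672, -1512, -2712, -4272
-840, -1200, -1560
-360, -360
The fifth differences are constant, so the polynomial has degree 5.

5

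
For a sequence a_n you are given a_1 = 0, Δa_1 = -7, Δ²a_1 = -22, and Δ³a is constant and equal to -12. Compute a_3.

-36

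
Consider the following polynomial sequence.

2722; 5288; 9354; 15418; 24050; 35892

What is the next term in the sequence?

51658

2566, 4066, 6064, 8632, 11842
1500, 1998, 2568, 3210
498, 570, 642
72, 72
The fourth differences are constant (72).
642 + 72 = 714;  3210 + 714 = 3924;  11842 + 3924 = 15766;  35892 + 15766 = 51658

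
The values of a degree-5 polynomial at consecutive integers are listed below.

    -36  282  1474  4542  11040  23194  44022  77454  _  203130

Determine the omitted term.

128452

Using the first 8 terms:
Δ: 318, 1192, 3068, 6498, 12154, 20828, 33432
Δ²: 874, 1876, 3430, 5656, 8674, 12604
Δ³: 1002, 1554, 2226, 3018, 3930
Δ⁴: 552, 672, 792, 912
Δ⁵: 120, 120, 120
Constant fifth difference = 120.
Extend forward: 912 + 120 = 1032;  3930 + 1032 = 4962;  12604 + 4962 = 17566;  33432 + 17566 = 50998;  77454 + 50998 = 128452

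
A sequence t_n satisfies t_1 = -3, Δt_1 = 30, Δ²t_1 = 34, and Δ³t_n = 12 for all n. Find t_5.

369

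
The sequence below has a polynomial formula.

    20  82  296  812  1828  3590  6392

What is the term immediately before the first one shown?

8

Δ: 62  214  516  1016  1762  2802
Δ²: 152  302  500  746  1040
Δ³: 150  198  246  294
Δ⁴: 48  48  48
The fourth differences are constant at 48.
Work back: 150 − 48 = 102;  152 − 102 = 50;  62 − 50 = 12;  20 − 12 = 8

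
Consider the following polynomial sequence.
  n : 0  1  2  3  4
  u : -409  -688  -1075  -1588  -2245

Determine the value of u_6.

-4063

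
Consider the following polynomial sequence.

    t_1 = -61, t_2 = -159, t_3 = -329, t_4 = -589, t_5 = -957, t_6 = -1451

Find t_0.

-17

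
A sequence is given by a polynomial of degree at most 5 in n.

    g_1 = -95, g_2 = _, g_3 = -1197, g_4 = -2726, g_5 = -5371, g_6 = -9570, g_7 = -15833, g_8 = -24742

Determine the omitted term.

Using the last 6 terms:
Δ: -1529, -2645, -4199, -6263, -8909
Δ²: -1116, -1554, -2064, -2646
Δ³: -438, -510, -582
Δ⁴: -72, -72
Constant fourth difference = -72.
Extend backward: -438 + 72 = -366;  -1116 + 366 = -750;  -1529 + 750 = -779;  -1197 + 779 = -418

-418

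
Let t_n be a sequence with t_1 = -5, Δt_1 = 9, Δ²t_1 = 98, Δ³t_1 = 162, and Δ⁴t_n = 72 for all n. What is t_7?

5839

Build the table forward from the leading diagonal:
Fourth differences: 72  72  72  72  72  72  72
Third differences: 162  234  306  378  450  522  594
Second differences: 98  260  494  800  1178  1628  2150
First differences: 9  107  367  861  1661  2839  4467
t: -5  4  111  478  1339  3000  5839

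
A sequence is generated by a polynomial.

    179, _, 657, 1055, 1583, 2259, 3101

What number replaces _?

Using the last 5 terms:
First differences: 398, 528, 676, 842
Second differences: 130, 148, 166
Third differences: 18, 18
Constant third difference = 18.
Extend backward: 130 − 18 = 112;  398 − 112 = 286;  657 − 286 = 371

371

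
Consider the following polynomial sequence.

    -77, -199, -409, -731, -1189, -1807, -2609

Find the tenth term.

-6359

First differences: -122  -210  -322  -458  -618  -802
Second differences: -88  -112  -136  -160  -184
Third differences: -24  -24  -24  -24
The third differences are constant (-24).
-184 − 24 = -208;  -802 − 208 = -1010;  -2609 − 1010 = -3619
-208 − 24 = -232;  -1010 − 232 = -1242;  -3619 − 1242 = -4861
-232 − 24 = -256;  -1242 − 256 = -1498;  -4861 − 1498 = -6359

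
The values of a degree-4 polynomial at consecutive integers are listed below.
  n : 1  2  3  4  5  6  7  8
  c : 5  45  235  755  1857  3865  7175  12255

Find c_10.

40 , 190 , 520 , 1102 , 2008 , 3310 , 5080
150 , 330 , 582 , 906 , 1302 , 1770
180 , 252 , 324 , 396 , 468
72 , 72 , 72 , 72
Fourth differences constant at 72.
468 + 72 = 540;  1770 + 540 = 2310;  5080 + 2310 = 7390;  12255 + 7390 = 19645
540 + 72 = 612;  2310 + 612 = 2922;  7390 + 2922 = 10312;  19645 + 10312 = 29957

29957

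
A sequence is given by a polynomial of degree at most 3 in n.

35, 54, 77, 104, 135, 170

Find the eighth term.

19 , 23 , 27 , 31 , 35
4 , 4 , 4 , 4
Second differences constant at 4.
35 + 4 = 39;  170 + 39 = 209
39 + 4 = 43;  209 + 43 = 252

252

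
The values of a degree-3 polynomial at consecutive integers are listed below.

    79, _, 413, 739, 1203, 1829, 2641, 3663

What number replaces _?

Using the last 6 terms:
Δ: 326, 464, 626, 812, 1022
Δ²: 138, 162, 186, 210
Δ³: 24, 24, 24
Constant third difference = 24.
Extend backward: 138 − 24 = 114;  326 − 114 = 212;  413 − 212 = 201

201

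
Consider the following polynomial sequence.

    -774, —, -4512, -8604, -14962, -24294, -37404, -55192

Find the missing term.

Using the last 6 terms:
First differences: -4092  -6358  -9332  -13110  -17788
Second differences: -2266  -2974  -3778  -4678
Third differences: -708  -804  -900
Fourth differences: -96  -96
Constant fourth difference = -96.
Extend backward: -708 + 96 = -612;  -2266 + 612 = -1654;  -4092 + 1654 = -2438;  -4512 + 2438 = -2074

-2074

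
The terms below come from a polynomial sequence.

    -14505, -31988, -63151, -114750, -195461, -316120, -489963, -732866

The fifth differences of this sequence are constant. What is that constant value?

D1: -17483, -31163, -51599, -80711, -120659, -173843, -242903
D2: -13680, -20436, -29112, -39948, -53184, -69060
D3: -6756, -8676, -10836, -13236, -15876
D4: -1920, -2160, -2400, -2640
D5: -240, -240, -240

-240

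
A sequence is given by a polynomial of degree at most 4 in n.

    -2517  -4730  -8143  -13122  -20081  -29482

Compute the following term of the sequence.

First differences: -2213 , -3413 , -4979 , -6959 , -9401
Second differences: -1200 , -1566 , -1980 , -2442
Third differences: -366 , -414 , -462
Fourth differences: -48 , -48
Fourth differences constant at -48.
-462 − 48 = -510;  -2442 − 510 = -2952;  -9401 − 2952 = -12353;  -29482 − 12353 = -41835

-41835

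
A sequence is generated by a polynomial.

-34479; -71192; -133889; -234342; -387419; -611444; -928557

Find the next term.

-1365074

First differences: -36713, -62697, -100453, -153077, -224025, -317113
Second differences: -25984, -37756, -52624, -70948, -93088
Third differences: -11772, -14868, -18324, -22140
Fourth differences: -3096, -3456, -3816
Fifth differences: -360, -360
Fifth differences constant at -360.
-3816 − 360 = -4176;  -22140 − 4176 = -26316;  -93088 − 26316 = -119404;  -317113 − 119404 = -436517;  -928557 − 436517 = -1365074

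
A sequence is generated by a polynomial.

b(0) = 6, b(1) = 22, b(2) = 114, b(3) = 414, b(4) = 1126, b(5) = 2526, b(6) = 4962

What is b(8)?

14694

Δ: 16 , 92 , 300 , 712 , 1400 , 2436
Δ²: 76 , 208 , 412 , 688 , 1036
Δ³: 132 , 204 , 276 , 348
Δ⁴: 72 , 72 , 72
Fourth differences constant at 72.
348 + 72 = 420;  1036 + 420 = 1456;  2436 + 1456 = 3892;  4962 + 3892 = 8854
420 + 72 = 492;  1456 + 492 = 1948;  3892 + 1948 = 5840;  8854 + 5840 = 14694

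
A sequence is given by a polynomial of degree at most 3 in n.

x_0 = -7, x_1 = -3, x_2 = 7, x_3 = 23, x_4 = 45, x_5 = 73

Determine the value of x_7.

147

D1: 4  10  16  22  28
D2: 6  6  6  6
Second differences constant at 6.
28 + 6 = 34;  73 + 34 = 107
34 + 6 = 40;  107 + 40 = 147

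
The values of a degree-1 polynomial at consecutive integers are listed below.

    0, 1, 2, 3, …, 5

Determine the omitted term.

Using the first 4 terms:
D1: 1  1  1
Constant first difference = 1.
Extend forward: 3 + 1 = 4

4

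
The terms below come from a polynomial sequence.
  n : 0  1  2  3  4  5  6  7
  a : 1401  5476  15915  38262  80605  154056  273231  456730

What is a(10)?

1649011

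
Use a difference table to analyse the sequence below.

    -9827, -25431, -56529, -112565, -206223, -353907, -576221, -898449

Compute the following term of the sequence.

D1: -15604  -31098  -56036  -93658  -147684  -222314  -322228
D2: -15494  -24938  -37622  -54026  -74630  -99914
D3: -9444  -12684  -16404  -20604  -25284
D4: -3240  -3720  -4200  -4680
D5: -480  -480  -480
Fifth differences constant at -480.
-4680 − 480 = -5160;  -25284 − 5160 = -30444;  -99914 − 30444 = -130358;  -322228 − 130358 = -452586;  -898449 − 452586 = -1351035

-1351035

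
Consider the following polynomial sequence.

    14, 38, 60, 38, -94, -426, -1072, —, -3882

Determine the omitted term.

-2170

Using the first 7 terms:
First differences: 24, 22, -22, -132, -332, -646
Second differences: -2, -44, -110, -200, -314
Third differences: -42, -66, -90, -114
Fourth differences: -24, -24, -24
Constant fourth difference = -24.
Extend forward: -114 − 24 = -138;  -314 − 138 = -452;  -646 − 452 = -1098;  -1072 − 1098 = -2170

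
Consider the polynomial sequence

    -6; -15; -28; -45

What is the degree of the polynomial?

2

First differences: -9, -13, -17
Second differences: -4, -4
The second differences are constant, so the polynomial has degree 2.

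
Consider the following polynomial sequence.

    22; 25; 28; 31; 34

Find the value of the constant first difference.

D1: 3, 3, 3, 3

3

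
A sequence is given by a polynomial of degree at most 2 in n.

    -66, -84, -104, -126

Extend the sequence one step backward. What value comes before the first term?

D1: -18  -20  -22
D2: -2  -2
The second differences are constant at -2.
Work back: -18 + 2 = -16;  -66 + 16 = -50

-50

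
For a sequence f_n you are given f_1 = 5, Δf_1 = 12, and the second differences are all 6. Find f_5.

89

Build the table forward from the leading diagonal:
Second differences: 6  6  6  6  6
First differences: 12  18  24  30  36
f: 5  17  35  59  89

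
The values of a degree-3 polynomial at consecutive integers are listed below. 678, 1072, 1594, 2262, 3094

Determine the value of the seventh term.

Δ: 394, 522, 668, 832
Δ²: 128, 146, 164
Δ³: 18, 18
Third differences constant at 18.
164 + 18 = 182;  832 + 182 = 1014;  3094 + 1014 = 4108
182 + 18 = 200;  1014 + 200 = 1214;  4108 + 1214 = 5322

5322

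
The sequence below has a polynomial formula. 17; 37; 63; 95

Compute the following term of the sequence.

Δ: 20, 26, 32
Δ²: 6, 6
The second differences are constant (6).
32 + 6 = 38;  95 + 38 = 133

133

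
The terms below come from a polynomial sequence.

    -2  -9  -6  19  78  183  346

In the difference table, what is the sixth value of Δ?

D1: -7, 3, 25, 59, 105, 163
D2: 10, 22, 34, 46, 58
D3: 12, 12, 12, 12

163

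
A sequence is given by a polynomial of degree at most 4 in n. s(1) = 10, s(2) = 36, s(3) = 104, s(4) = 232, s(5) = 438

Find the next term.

740

Δ: 26 , 68 , 128 , 206
Δ²: 42 , 60 , 78
Δ³: 18 , 18
Constant third difference = 18, so extend:
78 + 18 = 96;  206 + 96 = 302;  438 + 302 = 740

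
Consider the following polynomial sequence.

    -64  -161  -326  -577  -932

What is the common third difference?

D1: -97, -165, -251, -355
D2: -68, -86, -104
D3: -18, -18

-18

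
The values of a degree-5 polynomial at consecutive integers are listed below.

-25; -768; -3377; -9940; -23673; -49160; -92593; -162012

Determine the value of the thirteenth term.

-1339897

D1: -743  -2609  -6563  -13733  -25487  -43433  -69419
D2: -1866  -3954  -7170  -11754  -17946  -25986
D3: -2088  -3216  -4584  -6192  -8040
D4: -1128  -1368  -1608  -1848
D5: -240  -240  -240
Fifth differences constant at -240.
-1848 − 240 = -2088;  -8040 − 2088 = -10128;  -25986 − 10128 = -36114;  -69419 − 36114 = -105533;  -162012 − 105533 = -267545
-2088 − 240 = -2328;  -10128 − 2328 = -12456;  -36114 − 12456 = -48570;  -105533 − 48570 = -154103;  -267545 − 154103 = -421648
-2328 − 240 = -2568;  -12456 − 2568 = -15024;  -48570 − 15024 = -63594;  -154103 − 63594 = -217697;  -421648 − 217697 = -639345
-2568 − 240 = -2808;  -15024 − 2808 = -17832;  -63594 − 17832 = -81426;  -217697 − 81426 = -299123;  -639345 − 299123 = -938468
-2808 − 240 = -3048;  -17832 − 3048 = -20880;  -81426 − 20880 = -102306;  -299123 − 102306 = -401429;  -938468 − 401429 = -1339897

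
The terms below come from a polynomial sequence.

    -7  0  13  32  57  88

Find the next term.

125

First differences: 7, 13, 19, 25, 31
Second differences: 6, 6, 6, 6
The second differences are constant (6).
31 + 6 = 37;  88 + 37 = 125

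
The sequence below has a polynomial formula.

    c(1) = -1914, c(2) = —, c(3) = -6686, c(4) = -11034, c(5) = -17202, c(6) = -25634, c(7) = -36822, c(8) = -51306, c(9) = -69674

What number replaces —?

Using the last 7 terms:
D1: -4348, -6168, -8432, -11188, -14484, -18368
D2: -1820, -2264, -2756, -3296, -3884
D3: -444, -492, -540, -588
D4: -48, -48, -48
Constant fourth difference = -48.
Extend backward: -444 + 48 = -396;  -1820 + 396 = -1424;  -4348 + 1424 = -2924;  -6686 + 2924 = -3762

-3762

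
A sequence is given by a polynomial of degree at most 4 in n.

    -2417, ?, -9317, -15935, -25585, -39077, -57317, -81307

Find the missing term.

-5017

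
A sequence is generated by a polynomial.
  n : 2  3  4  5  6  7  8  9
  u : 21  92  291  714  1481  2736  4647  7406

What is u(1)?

6

Δ: 71, 199, 423, 767, 1255, 1911, 2759
Δ²: 128, 224, 344, 488, 656, 848
Δ³: 96, 120, 144, 168, 192
Δ⁴: 24, 24, 24, 24
The fourth differences are constant at 24.
Work back: 96 − 24 = 72;  128 − 72 = 56;  71 − 56 = 15;  21 − 15 = 6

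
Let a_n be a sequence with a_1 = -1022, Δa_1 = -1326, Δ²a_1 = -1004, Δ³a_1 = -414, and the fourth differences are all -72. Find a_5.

-14078

Build the table forward from the leading diagonal:
Δ⁴: -72  -72  -72  -72  -72
Δ³: -414  -486  -558  -630  -702
Δ²: -1004  -1418  -1904  -2462  -3092
Δ: -1326  -2330  -3748  -5652  -8114
a: -1022  -2348  -4678  -8426  -14078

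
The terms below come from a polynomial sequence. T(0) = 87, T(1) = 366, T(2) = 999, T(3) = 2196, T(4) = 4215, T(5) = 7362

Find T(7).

18504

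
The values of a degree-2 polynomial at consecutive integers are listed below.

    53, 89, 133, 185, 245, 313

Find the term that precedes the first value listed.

D1: 36, 44, 52, 60, 68
D2: 8, 8, 8, 8
The second differences are constant at 8.
Work back: 36 − 8 = 28;  53 − 28 = 25

25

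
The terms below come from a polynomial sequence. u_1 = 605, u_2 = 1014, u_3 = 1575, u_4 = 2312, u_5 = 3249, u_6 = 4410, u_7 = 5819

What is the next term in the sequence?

7500

409, 561, 737, 937, 1161, 1409
152, 176, 200, 224, 248
24, 24, 24, 24
Constant third difference = 24, so extend:
248 + 24 = 272;  1409 + 272 = 1681;  5819 + 1681 = 7500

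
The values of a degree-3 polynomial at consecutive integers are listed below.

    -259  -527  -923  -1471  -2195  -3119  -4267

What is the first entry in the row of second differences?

First differences: -268, -396, -548, -724, -924, -1148
Second differences: -128, -152, -176, -200, -224
Third differences: -24, -24, -24, -24

-128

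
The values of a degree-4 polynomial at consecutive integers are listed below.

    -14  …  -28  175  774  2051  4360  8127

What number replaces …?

Using the last 6 terms:
First differences: 203, 599, 1277, 2309, 3767
Second differences: 396, 678, 1032, 1458
Third differences: 282, 354, 426
Fourth differences: 72, 72
Constant fourth difference = 72.
Extend backward: 282 − 72 = 210;  396 − 210 = 186;  203 − 186 = 17;  -28 − 17 = -45

-45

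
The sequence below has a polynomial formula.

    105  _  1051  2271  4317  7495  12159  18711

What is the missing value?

Using the last 6 terms:
1220  2046  3178  4664  6552
826  1132  1486  1888
306  354  402
48  48
Constant fourth difference = 48.
Extend backward: 306 − 48 = 258;  826 − 258 = 568;  1220 − 568 = 652;  1051 − 652 = 399

399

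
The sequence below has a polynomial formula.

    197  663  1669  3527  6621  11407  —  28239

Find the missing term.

18413

Using the first 6 terms:
Δ: 466  1006  1858  3094  4786
Δ²: 540  852  1236  1692
Δ³: 312  384  456
Δ⁴: 72  72
Constant fourth difference = 72.
Extend forward: 456 + 72 = 528;  1692 + 528 = 2220;  4786 + 2220 = 7006;  11407 + 7006 = 18413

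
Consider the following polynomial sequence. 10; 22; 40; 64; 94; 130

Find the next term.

172

D1: 12, 18, 24, 30, 36
D2: 6, 6, 6, 6
The second differences are constant (6).
36 + 6 = 42;  130 + 42 = 172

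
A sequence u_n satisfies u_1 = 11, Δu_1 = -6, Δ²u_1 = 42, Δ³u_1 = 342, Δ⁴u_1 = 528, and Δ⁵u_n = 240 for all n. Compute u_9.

Build the table forward from the leading diagonal:
D5: 240, 240, 240, 240, 240, 240, 240, 240, 240
D4: 528, 768, 1008, 1248, 1488, 1728, 1968, 2208, 2448
D3: 342, 870, 1638, 2646, 3894, 5382, 7110, 9078, 11286
D2: 42, 384, 1254, 2892, 5538, 9432, 14814, 21924, 31002
D1: -6, 36, 420, 1674, 4566, 10104, 19536, 34350, 56274
u: 11, 5, 41, 461, 2135, 6701, 16805, 36341, 70691

70691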